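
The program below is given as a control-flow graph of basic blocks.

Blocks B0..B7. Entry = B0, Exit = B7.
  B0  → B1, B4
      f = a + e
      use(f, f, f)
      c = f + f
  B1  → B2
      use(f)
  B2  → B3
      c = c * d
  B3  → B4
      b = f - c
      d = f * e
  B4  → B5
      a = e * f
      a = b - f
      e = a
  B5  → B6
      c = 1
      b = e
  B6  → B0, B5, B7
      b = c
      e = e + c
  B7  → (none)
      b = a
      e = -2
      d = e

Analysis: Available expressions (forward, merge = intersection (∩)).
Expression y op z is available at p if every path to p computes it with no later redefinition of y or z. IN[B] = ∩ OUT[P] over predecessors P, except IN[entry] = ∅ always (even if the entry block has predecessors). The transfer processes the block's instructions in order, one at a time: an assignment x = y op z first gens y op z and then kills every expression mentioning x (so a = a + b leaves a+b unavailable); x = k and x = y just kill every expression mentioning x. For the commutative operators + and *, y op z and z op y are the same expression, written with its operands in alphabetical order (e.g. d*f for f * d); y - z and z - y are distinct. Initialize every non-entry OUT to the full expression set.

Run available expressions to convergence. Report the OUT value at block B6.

Answer: {f+f}

Working:
Per-block solution:
  B0:   IN={}   OUT={a+e, f+f}
  B1:   IN={a+e, f+f}   OUT={a+e, f+f}
  B2:   IN={a+e, f+f}   OUT={a+e, f+f}
  B3:   IN={a+e, f+f}   OUT={a+e, e*f, f+f, f-c}
  B4:   IN={a+e, f+f}   OUT={b-f, f+f}
  B5:   IN={f+f}   OUT={f+f}
  B6:   IN={f+f}   OUT={f+f}
  B7:   IN={f+f}   OUT={f+f}

Merge at B6: IN[B6] = OUT[B5] = {f+f}
Applying B6's transfer function to that IN value gives OUT[B6] (row B6 above).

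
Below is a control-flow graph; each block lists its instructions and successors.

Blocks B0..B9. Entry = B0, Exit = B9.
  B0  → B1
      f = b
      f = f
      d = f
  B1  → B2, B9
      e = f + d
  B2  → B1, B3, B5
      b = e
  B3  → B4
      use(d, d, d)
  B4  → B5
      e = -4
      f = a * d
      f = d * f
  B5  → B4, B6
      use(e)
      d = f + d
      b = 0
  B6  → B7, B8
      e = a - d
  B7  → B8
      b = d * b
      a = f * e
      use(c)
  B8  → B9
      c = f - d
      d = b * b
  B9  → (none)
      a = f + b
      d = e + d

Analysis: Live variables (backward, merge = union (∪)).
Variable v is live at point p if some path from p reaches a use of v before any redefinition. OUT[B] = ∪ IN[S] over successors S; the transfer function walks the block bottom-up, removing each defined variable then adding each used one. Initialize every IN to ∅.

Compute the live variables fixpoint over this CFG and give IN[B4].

Converged values:
  B0:  IN={a, b, c}  OUT={a, b, c, d, f}
  B1:  IN={a, b, c, d, f}  OUT={a, b, c, d, e, f}
  B2:  IN={a, c, d, e, f}  OUT={a, b, c, d, e, f}
  B3:  IN={a, c, d}  OUT={a, c, d}
  B4:  IN={a, c, d}  OUT={a, c, d, e, f}
  B5:  IN={a, c, d, e, f}  OUT={a, b, c, d, f}
  B6:  IN={a, b, c, d, f}  OUT={b, c, d, e, f}
  B7:  IN={b, c, d, e, f}  OUT={b, d, e, f}
  B8:  IN={b, d, e, f}  OUT={b, d, e, f}
  B9:  IN={b, d, e, f}  OUT={}

Merge at B4: OUT[B4] = IN[B5] = {a, c, d, e, f}
Applying B4's transfer function to that OUT value gives IN[B4] (row B4 above).

Answer: {a, c, d}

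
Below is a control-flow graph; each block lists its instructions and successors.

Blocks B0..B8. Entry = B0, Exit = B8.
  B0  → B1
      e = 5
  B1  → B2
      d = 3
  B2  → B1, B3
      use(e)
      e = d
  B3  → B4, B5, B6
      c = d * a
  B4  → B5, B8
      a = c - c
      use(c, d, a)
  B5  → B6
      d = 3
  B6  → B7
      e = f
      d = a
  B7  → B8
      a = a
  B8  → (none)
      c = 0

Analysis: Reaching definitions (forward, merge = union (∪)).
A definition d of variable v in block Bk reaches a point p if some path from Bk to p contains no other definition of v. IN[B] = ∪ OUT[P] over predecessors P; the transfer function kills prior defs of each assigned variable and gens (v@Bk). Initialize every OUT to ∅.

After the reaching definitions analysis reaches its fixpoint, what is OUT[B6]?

Per-block solution:
  B0:  IN={}  OUT={e@B0}
  B1:  IN={d@B1, e@B0, e@B2}  OUT={d@B1, e@B0, e@B2}
  B2:  IN={d@B1, e@B0, e@B2}  OUT={d@B1, e@B2}
  B3:  IN={d@B1, e@B2}  OUT={c@B3, d@B1, e@B2}
  B4:  IN={c@B3, d@B1, e@B2}  OUT={a@B4, c@B3, d@B1, e@B2}
  B5:  IN={a@B4, c@B3, d@B1, e@B2}  OUT={a@B4, c@B3, d@B5, e@B2}
  B6:  IN={a@B4, c@B3, d@B1, d@B5, e@B2}  OUT={a@B4, c@B3, d@B6, e@B6}
  B7:  IN={a@B4, c@B3, d@B6, e@B6}  OUT={a@B7, c@B3, d@B6, e@B6}
  B8:  IN={a@B4, a@B7, c@B3, d@B1, d@B6, e@B2, e@B6}  OUT={a@B4, a@B7, c@B8, d@B1, d@B6, e@B2, e@B6}

Merge at B6: IN[B6] = OUT[B3] ⊔ OUT[B5] = {a@B4, c@B3, d@B1, d@B5, e@B2}
Applying B6's transfer function to that IN value gives OUT[B6] (row B6 above).

Answer: {a@B4, c@B3, d@B6, e@B6}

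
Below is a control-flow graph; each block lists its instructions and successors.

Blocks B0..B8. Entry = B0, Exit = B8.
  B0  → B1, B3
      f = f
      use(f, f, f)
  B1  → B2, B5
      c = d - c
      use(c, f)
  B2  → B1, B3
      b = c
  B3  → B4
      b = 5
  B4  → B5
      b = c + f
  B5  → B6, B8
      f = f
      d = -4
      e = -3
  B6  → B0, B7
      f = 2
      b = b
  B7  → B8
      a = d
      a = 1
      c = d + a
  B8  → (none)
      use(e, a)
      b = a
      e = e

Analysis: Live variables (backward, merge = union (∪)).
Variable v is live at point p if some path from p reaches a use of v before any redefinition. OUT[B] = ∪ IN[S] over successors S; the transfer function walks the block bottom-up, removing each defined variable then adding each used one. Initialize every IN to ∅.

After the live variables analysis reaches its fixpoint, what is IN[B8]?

Answer: {a, e}

Trace:
Fixpoint table:
  B0:  IN={a, b, c, d, f}  OUT={a, b, c, d, f}
  B1:  IN={a, b, c, d, f}  OUT={a, b, c, d, f}
  B2:  IN={a, c, d, f}  OUT={a, b, c, d, f}
  B3:  IN={a, c, f}  OUT={a, c, f}
  B4:  IN={a, c, f}  OUT={a, b, c, f}
  B5:  IN={a, b, c, f}  OUT={a, b, c, d, e}
  B6:  IN={a, b, c, d, e}  OUT={a, b, c, d, e, f}
  B7:  IN={d, e}  OUT={a, e}
  B8:  IN={a, e}  OUT={}

B8 is the boundary node: OUT[B8] = {}
Applying B8's transfer function to that OUT value gives IN[B8] (row B8 above).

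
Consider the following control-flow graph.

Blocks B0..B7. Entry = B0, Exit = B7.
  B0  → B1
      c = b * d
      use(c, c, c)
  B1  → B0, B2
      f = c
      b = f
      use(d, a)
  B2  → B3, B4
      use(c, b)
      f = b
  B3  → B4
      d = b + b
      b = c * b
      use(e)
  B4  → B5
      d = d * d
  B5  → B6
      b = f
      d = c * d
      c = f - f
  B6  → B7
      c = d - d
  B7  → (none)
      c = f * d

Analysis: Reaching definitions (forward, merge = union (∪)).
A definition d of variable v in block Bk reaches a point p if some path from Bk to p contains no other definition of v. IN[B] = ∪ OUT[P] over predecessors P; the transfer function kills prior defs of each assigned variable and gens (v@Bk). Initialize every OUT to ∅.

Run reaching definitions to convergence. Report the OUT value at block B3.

Answer: {b@B3, c@B0, d@B3, f@B2}

Working:
Fixpoint table:
  B0:   IN={b@B1, c@B0, f@B1}   OUT={b@B1, c@B0, f@B1}
  B1:   IN={b@B1, c@B0, f@B1}   OUT={b@B1, c@B0, f@B1}
  B2:   IN={b@B1, c@B0, f@B1}   OUT={b@B1, c@B0, f@B2}
  B3:   IN={b@B1, c@B0, f@B2}   OUT={b@B3, c@B0, d@B3, f@B2}
  B4:   IN={b@B1, b@B3, c@B0, d@B3, f@B2}   OUT={b@B1, b@B3, c@B0, d@B4, f@B2}
  B5:   IN={b@B1, b@B3, c@B0, d@B4, f@B2}   OUT={b@B5, c@B5, d@B5, f@B2}
  B6:   IN={b@B5, c@B5, d@B5, f@B2}   OUT={b@B5, c@B6, d@B5, f@B2}
  B7:   IN={b@B5, c@B6, d@B5, f@B2}   OUT={b@B5, c@B7, d@B5, f@B2}

Merge at B3: IN[B3] = OUT[B2] = {b@B1, c@B0, f@B2}
Applying B3's transfer function to that IN value gives OUT[B3] (row B3 above).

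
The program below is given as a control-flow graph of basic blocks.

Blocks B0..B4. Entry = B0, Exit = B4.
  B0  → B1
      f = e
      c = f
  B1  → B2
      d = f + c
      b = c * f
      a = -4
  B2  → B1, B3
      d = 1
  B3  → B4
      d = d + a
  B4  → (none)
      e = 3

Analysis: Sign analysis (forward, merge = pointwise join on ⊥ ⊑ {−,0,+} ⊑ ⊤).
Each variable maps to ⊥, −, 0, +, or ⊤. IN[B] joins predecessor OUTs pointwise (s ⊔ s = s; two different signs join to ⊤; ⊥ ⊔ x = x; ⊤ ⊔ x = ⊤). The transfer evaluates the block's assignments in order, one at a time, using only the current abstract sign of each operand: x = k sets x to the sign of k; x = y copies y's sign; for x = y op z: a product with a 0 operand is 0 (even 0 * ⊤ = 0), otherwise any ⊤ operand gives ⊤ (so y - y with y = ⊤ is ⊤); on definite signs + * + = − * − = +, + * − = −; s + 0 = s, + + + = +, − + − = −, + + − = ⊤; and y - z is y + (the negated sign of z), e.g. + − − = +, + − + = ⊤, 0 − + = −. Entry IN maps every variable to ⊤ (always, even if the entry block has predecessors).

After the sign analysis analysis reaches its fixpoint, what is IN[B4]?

Fixpoint table:
  B0:   IN=(all ⊤)   OUT=(all ⊤)
  B1:   IN=(all ⊤)   OUT={a:-; rest ⊤}
  B2:   IN={a:-; rest ⊤}   OUT={a:-, d:+; rest ⊤}
  B3:   IN={a:-, d:+; rest ⊤}   OUT={a:-; rest ⊤}
  B4:   IN={a:-; rest ⊤}   OUT={a:-, e:+; rest ⊤}

Merge at B4: IN[B4] = OUT[B3] = {a: -, b: ⊤, c: ⊤, d: ⊤, e: ⊤, f: ⊤}

Answer: {a: -, b: ⊤, c: ⊤, d: ⊤, e: ⊤, f: ⊤}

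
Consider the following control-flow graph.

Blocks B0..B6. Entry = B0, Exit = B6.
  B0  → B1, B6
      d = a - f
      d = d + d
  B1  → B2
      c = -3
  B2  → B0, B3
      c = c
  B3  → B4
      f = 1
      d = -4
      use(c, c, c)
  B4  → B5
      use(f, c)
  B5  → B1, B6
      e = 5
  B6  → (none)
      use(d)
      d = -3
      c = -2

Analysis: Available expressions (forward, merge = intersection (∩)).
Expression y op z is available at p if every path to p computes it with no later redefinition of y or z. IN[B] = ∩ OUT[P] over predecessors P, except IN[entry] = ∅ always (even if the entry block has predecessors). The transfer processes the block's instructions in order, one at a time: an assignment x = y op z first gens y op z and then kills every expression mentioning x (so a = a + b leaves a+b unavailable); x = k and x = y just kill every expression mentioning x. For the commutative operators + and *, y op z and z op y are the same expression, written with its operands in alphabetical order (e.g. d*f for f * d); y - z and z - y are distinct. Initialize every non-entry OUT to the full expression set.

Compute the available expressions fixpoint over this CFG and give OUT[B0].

Fixpoint table:
  B0:   IN={}   OUT={a-f}
  B1:   IN={}   OUT={}
  B2:   IN={}   OUT={}
  B3:   IN={}   OUT={}
  B4:   IN={}   OUT={}
  B5:   IN={}   OUT={}
  B6:   IN={}   OUT={}

Merge at B0 (entry node, so the boundary value {} is joined with the incoming edge(s)): IN[B0] = {} ∩ OUT[B2] = {}
Applying B0's transfer function to that IN value gives OUT[B0] (row B0 above).

Answer: {a-f}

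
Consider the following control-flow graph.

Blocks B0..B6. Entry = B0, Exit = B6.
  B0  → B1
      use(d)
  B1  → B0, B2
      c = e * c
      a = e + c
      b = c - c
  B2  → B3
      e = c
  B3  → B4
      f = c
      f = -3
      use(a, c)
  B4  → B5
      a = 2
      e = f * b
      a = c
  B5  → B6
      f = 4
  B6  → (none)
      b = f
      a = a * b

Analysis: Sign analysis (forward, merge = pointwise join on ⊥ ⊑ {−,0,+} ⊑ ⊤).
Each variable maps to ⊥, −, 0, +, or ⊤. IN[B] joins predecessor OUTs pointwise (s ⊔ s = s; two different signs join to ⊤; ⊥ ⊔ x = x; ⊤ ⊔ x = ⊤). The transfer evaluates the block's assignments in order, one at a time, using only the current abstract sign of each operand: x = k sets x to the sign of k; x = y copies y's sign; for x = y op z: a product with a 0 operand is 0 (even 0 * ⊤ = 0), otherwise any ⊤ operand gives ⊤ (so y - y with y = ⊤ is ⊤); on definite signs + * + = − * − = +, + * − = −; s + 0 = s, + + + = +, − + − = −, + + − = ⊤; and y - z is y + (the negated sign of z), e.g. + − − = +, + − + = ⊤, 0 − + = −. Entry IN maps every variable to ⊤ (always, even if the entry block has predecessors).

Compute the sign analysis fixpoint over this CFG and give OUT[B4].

Answer: {a: ⊤, b: ⊤, c: ⊤, d: ⊤, e: ⊤, f: -}

Derivation:
Fixpoint table:
  B0: | IN=(all ⊤) | OUT=(all ⊤)
  B1: | IN=(all ⊤) | OUT=(all ⊤)
  B2: | IN=(all ⊤) | OUT=(all ⊤)
  B3: | IN=(all ⊤) | OUT={f:-; rest ⊤}
  B4: | IN={f:-; rest ⊤} | OUT={f:-; rest ⊤}
  B5: | IN={f:-; rest ⊤} | OUT={f:+; rest ⊤}
  B6: | IN={f:+; rest ⊤} | OUT={b:+, f:+; rest ⊤}

Merge at B4: IN[B4] = OUT[B3] = {a: ⊤, b: ⊤, c: ⊤, d: ⊤, e: ⊤, f: -}
Applying B4's transfer function to that IN value gives OUT[B4] (row B4 above).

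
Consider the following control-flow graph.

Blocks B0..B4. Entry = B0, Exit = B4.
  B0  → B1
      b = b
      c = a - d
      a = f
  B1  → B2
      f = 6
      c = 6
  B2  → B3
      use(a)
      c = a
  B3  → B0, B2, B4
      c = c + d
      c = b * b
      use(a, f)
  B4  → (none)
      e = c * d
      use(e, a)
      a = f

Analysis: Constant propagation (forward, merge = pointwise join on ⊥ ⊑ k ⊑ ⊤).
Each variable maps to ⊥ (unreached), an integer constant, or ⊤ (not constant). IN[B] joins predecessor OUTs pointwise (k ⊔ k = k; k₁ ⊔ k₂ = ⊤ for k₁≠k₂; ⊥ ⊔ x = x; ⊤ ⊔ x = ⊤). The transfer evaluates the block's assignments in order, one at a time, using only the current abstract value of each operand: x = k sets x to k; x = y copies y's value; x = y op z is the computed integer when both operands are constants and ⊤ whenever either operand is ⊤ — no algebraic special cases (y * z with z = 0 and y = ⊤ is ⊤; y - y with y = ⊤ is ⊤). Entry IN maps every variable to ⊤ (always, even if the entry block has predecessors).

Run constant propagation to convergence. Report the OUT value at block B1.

Fixpoint table:
  B0:  IN=(all ⊤)  OUT=(all ⊤)
  B1:  IN=(all ⊤)  OUT={c:6, f:6; rest ⊤}
  B2:  IN={f:6; rest ⊤}  OUT={f:6; rest ⊤}
  B3:  IN={f:6; rest ⊤}  OUT={f:6; rest ⊤}
  B4:  IN={f:6; rest ⊤}  OUT={a:6, f:6; rest ⊤}

Merge at B1: IN[B1] = OUT[B0] = {a: ⊤, b: ⊤, c: ⊤, d: ⊤, e: ⊤, f: ⊤}
Applying B1's transfer function to that IN value gives OUT[B1] (row B1 above).

Answer: {a: ⊤, b: ⊤, c: 6, d: ⊤, e: ⊤, f: 6}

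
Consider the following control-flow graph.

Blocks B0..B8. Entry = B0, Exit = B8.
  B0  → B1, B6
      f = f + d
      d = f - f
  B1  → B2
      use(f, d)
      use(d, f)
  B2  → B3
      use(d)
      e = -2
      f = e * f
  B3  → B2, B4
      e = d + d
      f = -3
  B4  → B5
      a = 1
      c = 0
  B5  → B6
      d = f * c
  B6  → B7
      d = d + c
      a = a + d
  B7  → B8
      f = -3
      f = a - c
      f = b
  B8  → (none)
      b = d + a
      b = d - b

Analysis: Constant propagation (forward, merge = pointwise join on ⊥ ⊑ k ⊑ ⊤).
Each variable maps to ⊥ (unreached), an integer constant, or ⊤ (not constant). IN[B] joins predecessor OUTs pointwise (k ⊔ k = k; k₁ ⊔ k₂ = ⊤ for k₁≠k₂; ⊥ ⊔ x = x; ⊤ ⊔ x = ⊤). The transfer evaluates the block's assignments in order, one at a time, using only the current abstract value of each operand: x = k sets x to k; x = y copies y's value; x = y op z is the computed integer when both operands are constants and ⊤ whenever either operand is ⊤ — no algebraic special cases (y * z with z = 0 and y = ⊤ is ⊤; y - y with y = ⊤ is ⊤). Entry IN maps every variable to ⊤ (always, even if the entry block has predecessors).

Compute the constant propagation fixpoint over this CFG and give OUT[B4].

Answer: {a: 1, b: ⊤, c: 0, d: ⊤, e: ⊤, f: -3}

Working:
Per-block solution:
  B0:  IN=(all ⊤)  OUT=(all ⊤)
  B1:  IN=(all ⊤)  OUT=(all ⊤)
  B2:  IN=(all ⊤)  OUT={e:-2; rest ⊤}
  B3:  IN={e:-2; rest ⊤}  OUT={f:-3; rest ⊤}
  B4:  IN={f:-3; rest ⊤}  OUT={a:1, c:0, f:-3; rest ⊤}
  B5:  IN={a:1, c:0, f:-3; rest ⊤}  OUT={a:1, c:0, d:0, f:-3; rest ⊤}
  B6:  IN=(all ⊤)  OUT=(all ⊤)
  B7:  IN=(all ⊤)  OUT=(all ⊤)
  B8:  IN=(all ⊤)  OUT=(all ⊤)

Merge at B4: IN[B4] = OUT[B3] = {a: ⊤, b: ⊤, c: ⊤, d: ⊤, e: ⊤, f: -3}
Applying B4's transfer function to that IN value gives OUT[B4] (row B4 above).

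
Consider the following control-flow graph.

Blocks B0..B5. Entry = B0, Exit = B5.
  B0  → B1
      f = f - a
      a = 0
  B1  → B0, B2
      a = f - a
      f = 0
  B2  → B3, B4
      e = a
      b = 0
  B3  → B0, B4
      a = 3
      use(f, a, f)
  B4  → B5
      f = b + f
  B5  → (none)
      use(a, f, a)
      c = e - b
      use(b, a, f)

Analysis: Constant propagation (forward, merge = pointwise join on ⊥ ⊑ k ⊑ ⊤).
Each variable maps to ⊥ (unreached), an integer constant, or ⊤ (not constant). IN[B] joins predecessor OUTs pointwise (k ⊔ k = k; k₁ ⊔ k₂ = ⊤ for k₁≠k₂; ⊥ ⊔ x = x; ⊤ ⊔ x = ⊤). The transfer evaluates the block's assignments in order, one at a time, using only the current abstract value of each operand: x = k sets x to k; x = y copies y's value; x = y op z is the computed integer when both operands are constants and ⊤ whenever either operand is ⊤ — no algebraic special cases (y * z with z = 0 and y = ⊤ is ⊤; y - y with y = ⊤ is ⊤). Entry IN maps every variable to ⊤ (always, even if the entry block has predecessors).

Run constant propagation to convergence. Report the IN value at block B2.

Fixpoint table:
  B0: | IN=(all ⊤) | OUT={a:0; rest ⊤}
  B1: | IN={a:0; rest ⊤} | OUT={f:0; rest ⊤}
  B2: | IN={f:0; rest ⊤} | OUT={b:0, f:0; rest ⊤}
  B3: | IN={b:0, f:0; rest ⊤} | OUT={a:3, b:0, f:0; rest ⊤}
  B4: | IN={b:0, f:0; rest ⊤} | OUT={b:0, f:0; rest ⊤}
  B5: | IN={b:0, f:0; rest ⊤} | OUT={b:0, f:0; rest ⊤}

Merge at B2: IN[B2] = OUT[B1] = {a: ⊤, b: ⊤, c: ⊤, d: ⊤, e: ⊤, f: 0}

Answer: {a: ⊤, b: ⊤, c: ⊤, d: ⊤, e: ⊤, f: 0}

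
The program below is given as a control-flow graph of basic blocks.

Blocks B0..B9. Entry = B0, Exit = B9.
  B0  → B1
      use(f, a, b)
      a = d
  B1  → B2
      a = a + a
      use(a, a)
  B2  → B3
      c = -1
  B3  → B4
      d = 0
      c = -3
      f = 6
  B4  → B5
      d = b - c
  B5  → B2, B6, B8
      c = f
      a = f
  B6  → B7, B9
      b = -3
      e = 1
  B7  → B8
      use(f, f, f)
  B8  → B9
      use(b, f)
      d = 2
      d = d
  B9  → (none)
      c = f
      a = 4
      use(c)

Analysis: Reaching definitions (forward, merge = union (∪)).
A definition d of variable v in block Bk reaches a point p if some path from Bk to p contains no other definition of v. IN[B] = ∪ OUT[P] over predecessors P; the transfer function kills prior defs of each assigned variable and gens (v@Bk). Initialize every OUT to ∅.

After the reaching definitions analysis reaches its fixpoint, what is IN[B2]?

Converged values:
  B0:  IN={}  OUT={a@B0}
  B1:  IN={a@B0}  OUT={a@B1}
  B2:  IN={a@B1, a@B5, c@B5, d@B4, f@B3}  OUT={a@B1, a@B5, c@B2, d@B4, f@B3}
  B3:  IN={a@B1, a@B5, c@B2, d@B4, f@B3}  OUT={a@B1, a@B5, c@B3, d@B3, f@B3}
  B4:  IN={a@B1, a@B5, c@B3, d@B3, f@B3}  OUT={a@B1, a@B5, c@B3, d@B4, f@B3}
  B5:  IN={a@B1, a@B5, c@B3, d@B4, f@B3}  OUT={a@B5, c@B5, d@B4, f@B3}
  B6:  IN={a@B5, c@B5, d@B4, f@B3}  OUT={a@B5, b@B6, c@B5, d@B4, e@B6, f@B3}
  B7:  IN={a@B5, b@B6, c@B5, d@B4, e@B6, f@B3}  OUT={a@B5, b@B6, c@B5, d@B4, e@B6, f@B3}
  B8:  IN={a@B5, b@B6, c@B5, d@B4, e@B6, f@B3}  OUT={a@B5, b@B6, c@B5, d@B8, e@B6, f@B3}
  B9:  IN={a@B5, b@B6, c@B5, d@B4, d@B8, e@B6, f@B3}  OUT={a@B9, b@B6, c@B9, d@B4, d@B8, e@B6, f@B3}

Merge at B2: IN[B2] = OUT[B1] ⊔ OUT[B5] = {a@B1, a@B5, c@B5, d@B4, f@B3}

Answer: {a@B1, a@B5, c@B5, d@B4, f@B3}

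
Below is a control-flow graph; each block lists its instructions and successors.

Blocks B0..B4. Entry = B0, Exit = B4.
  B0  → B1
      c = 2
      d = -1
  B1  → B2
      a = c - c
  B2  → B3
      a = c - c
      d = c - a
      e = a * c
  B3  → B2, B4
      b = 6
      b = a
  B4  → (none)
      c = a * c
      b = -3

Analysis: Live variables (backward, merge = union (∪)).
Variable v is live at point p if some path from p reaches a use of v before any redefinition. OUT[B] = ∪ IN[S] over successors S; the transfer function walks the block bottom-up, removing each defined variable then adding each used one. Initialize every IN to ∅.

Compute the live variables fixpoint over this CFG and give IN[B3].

Per-block solution:
  B0:   IN={}   OUT={c}
  B1:   IN={c}   OUT={c}
  B2:   IN={c}   OUT={a, c}
  B3:   IN={a, c}   OUT={a, c}
  B4:   IN={a, c}   OUT={}

Merge at B3: OUT[B3] = IN[B2] ⊔ IN[B4] = {a, c}
Applying B3's transfer function to that OUT value gives IN[B3] (row B3 above).

Answer: {a, c}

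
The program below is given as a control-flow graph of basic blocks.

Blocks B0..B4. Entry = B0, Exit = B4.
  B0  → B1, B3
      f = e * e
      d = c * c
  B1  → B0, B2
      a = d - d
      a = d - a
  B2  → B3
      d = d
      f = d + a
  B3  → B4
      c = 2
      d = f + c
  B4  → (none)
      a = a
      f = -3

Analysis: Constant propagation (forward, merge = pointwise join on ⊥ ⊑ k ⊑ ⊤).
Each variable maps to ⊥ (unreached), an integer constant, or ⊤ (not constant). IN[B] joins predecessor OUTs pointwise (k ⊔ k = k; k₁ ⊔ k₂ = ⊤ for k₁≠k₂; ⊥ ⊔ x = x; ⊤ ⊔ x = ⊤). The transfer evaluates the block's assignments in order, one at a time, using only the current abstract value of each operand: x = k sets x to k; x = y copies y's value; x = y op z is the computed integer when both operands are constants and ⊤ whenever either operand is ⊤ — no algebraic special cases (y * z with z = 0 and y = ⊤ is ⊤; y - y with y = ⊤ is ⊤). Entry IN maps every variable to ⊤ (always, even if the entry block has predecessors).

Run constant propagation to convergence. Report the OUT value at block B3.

Per-block solution:
  B0:   IN=(all ⊤)   OUT=(all ⊤)
  B1:   IN=(all ⊤)   OUT=(all ⊤)
  B2:   IN=(all ⊤)   OUT=(all ⊤)
  B3:   IN=(all ⊤)   OUT={c:2; rest ⊤}
  B4:   IN={c:2; rest ⊤}   OUT={c:2, f:-3; rest ⊤}

Merge at B3: IN[B3] = OUT[B0] ⊔ OUT[B2] = {a: ⊤, b: ⊤, c: ⊤, d: ⊤, e: ⊤, f: ⊤}
Applying B3's transfer function to that IN value gives OUT[B3] (row B3 above).

Answer: {a: ⊤, b: ⊤, c: 2, d: ⊤, e: ⊤, f: ⊤}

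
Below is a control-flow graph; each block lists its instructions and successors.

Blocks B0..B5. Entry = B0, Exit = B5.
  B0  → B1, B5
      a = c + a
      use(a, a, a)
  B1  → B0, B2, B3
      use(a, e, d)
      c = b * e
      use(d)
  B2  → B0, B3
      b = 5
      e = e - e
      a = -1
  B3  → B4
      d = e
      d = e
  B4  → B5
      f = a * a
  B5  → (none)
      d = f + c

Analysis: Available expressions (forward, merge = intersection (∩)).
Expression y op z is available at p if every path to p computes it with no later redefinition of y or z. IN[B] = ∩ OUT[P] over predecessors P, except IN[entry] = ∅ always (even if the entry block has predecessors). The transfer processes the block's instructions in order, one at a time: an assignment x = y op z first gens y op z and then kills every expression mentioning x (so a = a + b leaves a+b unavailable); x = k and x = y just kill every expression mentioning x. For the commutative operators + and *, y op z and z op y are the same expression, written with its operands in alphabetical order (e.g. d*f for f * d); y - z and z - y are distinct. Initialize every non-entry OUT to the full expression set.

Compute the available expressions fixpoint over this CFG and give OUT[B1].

Answer: {b*e}

Derivation:
Converged values:
  B0:  IN={}  OUT={}
  B1:  IN={}  OUT={b*e}
  B2:  IN={b*e}  OUT={}
  B3:  IN={}  OUT={}
  B4:  IN={}  OUT={a*a}
  B5:  IN={}  OUT={c+f}

Merge at B1: IN[B1] = OUT[B0] = {}
Applying B1's transfer function to that IN value gives OUT[B1] (row B1 above).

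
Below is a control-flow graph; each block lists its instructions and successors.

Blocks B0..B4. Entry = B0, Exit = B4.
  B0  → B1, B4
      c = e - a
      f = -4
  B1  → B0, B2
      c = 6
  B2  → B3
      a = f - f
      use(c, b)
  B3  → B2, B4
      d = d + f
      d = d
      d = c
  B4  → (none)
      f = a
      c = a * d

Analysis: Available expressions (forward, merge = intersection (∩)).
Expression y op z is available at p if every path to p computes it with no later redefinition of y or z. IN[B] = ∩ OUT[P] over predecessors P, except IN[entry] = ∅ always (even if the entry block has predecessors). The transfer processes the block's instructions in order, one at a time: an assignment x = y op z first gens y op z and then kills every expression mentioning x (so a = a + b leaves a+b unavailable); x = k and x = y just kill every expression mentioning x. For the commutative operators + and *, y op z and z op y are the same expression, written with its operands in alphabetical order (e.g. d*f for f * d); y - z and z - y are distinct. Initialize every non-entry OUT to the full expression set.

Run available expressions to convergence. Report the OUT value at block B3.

Answer: {f-f}

Trace:
Converged values:
  B0:   IN={}   OUT={e-a}
  B1:   IN={e-a}   OUT={e-a}
  B2:   IN={}   OUT={f-f}
  B3:   IN={f-f}   OUT={f-f}
  B4:   IN={}   OUT={a*d}

Merge at B3: IN[B3] = OUT[B2] = {f-f}
Applying B3's transfer function to that IN value gives OUT[B3] (row B3 above).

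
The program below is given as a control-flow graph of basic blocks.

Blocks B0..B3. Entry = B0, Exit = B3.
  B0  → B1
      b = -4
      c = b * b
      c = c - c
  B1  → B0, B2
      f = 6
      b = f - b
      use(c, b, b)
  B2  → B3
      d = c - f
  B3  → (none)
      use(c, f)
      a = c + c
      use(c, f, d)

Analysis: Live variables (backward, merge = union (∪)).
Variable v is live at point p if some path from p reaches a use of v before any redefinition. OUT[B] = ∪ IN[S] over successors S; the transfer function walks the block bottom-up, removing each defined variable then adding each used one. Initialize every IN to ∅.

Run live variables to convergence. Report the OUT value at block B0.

Answer: {b, c}

Working:
Fixpoint table:
  B0:  IN={}  OUT={b, c}
  B1:  IN={b, c}  OUT={c, f}
  B2:  IN={c, f}  OUT={c, d, f}
  B3:  IN={c, d, f}  OUT={}

Merge at B0: OUT[B0] = IN[B1] = {b, c}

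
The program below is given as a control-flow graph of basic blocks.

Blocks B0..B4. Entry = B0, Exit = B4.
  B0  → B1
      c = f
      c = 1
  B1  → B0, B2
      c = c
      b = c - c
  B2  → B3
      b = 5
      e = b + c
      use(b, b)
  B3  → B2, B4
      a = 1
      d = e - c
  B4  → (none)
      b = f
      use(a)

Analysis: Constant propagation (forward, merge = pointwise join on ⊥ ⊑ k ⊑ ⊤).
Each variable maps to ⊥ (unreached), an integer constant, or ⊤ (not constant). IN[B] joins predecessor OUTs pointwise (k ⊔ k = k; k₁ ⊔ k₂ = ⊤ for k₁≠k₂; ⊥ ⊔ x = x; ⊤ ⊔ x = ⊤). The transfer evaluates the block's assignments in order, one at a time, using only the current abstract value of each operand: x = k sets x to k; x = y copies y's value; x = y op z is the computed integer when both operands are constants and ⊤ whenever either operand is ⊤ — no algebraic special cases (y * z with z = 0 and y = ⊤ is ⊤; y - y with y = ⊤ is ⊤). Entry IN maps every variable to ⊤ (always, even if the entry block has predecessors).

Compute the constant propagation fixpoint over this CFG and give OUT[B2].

Answer: {a: ⊤, b: 5, c: 1, d: ⊤, e: 6, f: ⊤}

Derivation:
Fixpoint table:
  B0:   IN=(all ⊤)   OUT={c:1; rest ⊤}
  B1:   IN={c:1; rest ⊤}   OUT={b:0, c:1; rest ⊤}
  B2:   IN={c:1; rest ⊤}   OUT={b:5, c:1, e:6; rest ⊤}
  B3:   IN={b:5, c:1, e:6; rest ⊤}   OUT={a:1, b:5, c:1, d:5, e:6; rest ⊤}
  B4:   IN={a:1, b:5, c:1, d:5, e:6; rest ⊤}   OUT={a:1, c:1, d:5, e:6; rest ⊤}

Merge at B2: IN[B2] = OUT[B1] ⊔ OUT[B3] = {a: ⊤, b: ⊤, c: 1, d: ⊤, e: ⊤, f: ⊤}
Applying B2's transfer function to that IN value gives OUT[B2] (row B2 above).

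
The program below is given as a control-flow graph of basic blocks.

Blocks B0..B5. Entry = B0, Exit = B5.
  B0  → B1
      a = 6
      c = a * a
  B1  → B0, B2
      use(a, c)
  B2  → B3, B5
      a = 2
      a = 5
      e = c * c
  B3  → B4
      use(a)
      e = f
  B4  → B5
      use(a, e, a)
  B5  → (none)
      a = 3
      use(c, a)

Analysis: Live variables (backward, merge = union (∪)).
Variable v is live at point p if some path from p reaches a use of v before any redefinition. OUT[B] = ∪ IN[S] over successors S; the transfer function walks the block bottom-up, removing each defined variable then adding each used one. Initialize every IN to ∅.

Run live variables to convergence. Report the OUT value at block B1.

Per-block solution:
  B0:   IN={f}   OUT={a, c, f}
  B1:   IN={a, c, f}   OUT={c, f}
  B2:   IN={c, f}   OUT={a, c, f}
  B3:   IN={a, c, f}   OUT={a, c, e}
  B4:   IN={a, c, e}   OUT={c}
  B5:   IN={c}   OUT={}

Merge at B1: OUT[B1] = IN[B0] ⊔ IN[B2] = {c, f}

Answer: {c, f}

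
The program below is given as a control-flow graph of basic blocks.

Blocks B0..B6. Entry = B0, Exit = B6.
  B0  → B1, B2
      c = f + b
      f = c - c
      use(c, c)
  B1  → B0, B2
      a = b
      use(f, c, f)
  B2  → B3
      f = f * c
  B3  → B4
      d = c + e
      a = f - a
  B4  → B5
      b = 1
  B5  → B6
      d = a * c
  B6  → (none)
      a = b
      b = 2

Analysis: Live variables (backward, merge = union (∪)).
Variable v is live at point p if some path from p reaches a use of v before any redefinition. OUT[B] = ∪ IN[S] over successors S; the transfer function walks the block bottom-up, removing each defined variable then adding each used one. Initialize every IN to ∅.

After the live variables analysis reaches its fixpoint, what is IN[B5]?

Converged values:
  B0:   IN={a, b, e, f}   OUT={a, b, c, e, f}
  B1:   IN={b, c, e, f}   OUT={a, b, c, e, f}
  B2:   IN={a, c, e, f}   OUT={a, c, e, f}
  B3:   IN={a, c, e, f}   OUT={a, c}
  B4:   IN={a, c}   OUT={a, b, c}
  B5:   IN={a, b, c}   OUT={b}
  B6:   IN={b}   OUT={}

Merge at B5: OUT[B5] = IN[B6] = {b}
Applying B5's transfer function to that OUT value gives IN[B5] (row B5 above).

Answer: {a, b, c}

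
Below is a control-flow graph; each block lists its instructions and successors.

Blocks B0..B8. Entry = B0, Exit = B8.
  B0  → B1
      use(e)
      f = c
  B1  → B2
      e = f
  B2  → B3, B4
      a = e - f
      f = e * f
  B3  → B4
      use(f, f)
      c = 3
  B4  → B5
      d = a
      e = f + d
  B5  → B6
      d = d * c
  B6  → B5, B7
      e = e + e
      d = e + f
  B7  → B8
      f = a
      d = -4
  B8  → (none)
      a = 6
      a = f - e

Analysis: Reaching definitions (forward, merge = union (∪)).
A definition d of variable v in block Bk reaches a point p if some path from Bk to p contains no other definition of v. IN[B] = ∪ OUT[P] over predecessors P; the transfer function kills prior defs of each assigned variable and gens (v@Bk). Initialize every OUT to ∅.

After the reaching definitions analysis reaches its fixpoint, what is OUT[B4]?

Fixpoint table:
  B0:  IN={}  OUT={f@B0}
  B1:  IN={f@B0}  OUT={e@B1, f@B0}
  B2:  IN={e@B1, f@B0}  OUT={a@B2, e@B1, f@B2}
  B3:  IN={a@B2, e@B1, f@B2}  OUT={a@B2, c@B3, e@B1, f@B2}
  B4:  IN={a@B2, c@B3, e@B1, f@B2}  OUT={a@B2, c@B3, d@B4, e@B4, f@B2}
  B5:  IN={a@B2, c@B3, d@B4, d@B6, e@B4, e@B6, f@B2}  OUT={a@B2, c@B3, d@B5, e@B4, e@B6, f@B2}
  B6:  IN={a@B2, c@B3, d@B5, e@B4, e@B6, f@B2}  OUT={a@B2, c@B3, d@B6, e@B6, f@B2}
  B7:  IN={a@B2, c@B3, d@B6, e@B6, f@B2}  OUT={a@B2, c@B3, d@B7, e@B6, f@B7}
  B8:  IN={a@B2, c@B3, d@B7, e@B6, f@B7}  OUT={a@B8, c@B3, d@B7, e@B6, f@B7}

Merge at B4: IN[B4] = OUT[B2] ⊔ OUT[B3] = {a@B2, c@B3, e@B1, f@B2}
Applying B4's transfer function to that IN value gives OUT[B4] (row B4 above).

Answer: {a@B2, c@B3, d@B4, e@B4, f@B2}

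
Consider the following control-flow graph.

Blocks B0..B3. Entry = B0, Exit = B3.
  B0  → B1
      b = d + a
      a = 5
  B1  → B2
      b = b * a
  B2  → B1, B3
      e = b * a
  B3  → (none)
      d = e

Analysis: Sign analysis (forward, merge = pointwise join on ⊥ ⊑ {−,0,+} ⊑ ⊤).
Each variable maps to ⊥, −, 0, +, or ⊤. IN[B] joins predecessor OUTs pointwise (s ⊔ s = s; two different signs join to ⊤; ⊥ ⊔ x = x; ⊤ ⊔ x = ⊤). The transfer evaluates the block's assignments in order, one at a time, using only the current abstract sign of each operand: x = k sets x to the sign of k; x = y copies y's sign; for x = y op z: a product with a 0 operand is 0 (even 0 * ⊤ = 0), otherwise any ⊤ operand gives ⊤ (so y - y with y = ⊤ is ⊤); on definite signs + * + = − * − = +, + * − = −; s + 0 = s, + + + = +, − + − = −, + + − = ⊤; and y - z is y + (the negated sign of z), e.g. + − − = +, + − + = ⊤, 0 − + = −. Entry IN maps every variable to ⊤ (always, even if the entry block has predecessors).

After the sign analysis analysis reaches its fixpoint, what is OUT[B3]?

Converged values:
  B0: | IN=(all ⊤) | OUT={a:+; rest ⊤}
  B1: | IN={a:+; rest ⊤} | OUT={a:+; rest ⊤}
  B2: | IN={a:+; rest ⊤} | OUT={a:+; rest ⊤}
  B3: | IN={a:+; rest ⊤} | OUT={a:+; rest ⊤}

Merge at B3: IN[B3] = OUT[B2] = {a: +, b: ⊤, c: ⊤, d: ⊤, e: ⊤, f: ⊤}
Applying B3's transfer function to that IN value gives OUT[B3] (row B3 above).

Answer: {a: +, b: ⊤, c: ⊤, d: ⊤, e: ⊤, f: ⊤}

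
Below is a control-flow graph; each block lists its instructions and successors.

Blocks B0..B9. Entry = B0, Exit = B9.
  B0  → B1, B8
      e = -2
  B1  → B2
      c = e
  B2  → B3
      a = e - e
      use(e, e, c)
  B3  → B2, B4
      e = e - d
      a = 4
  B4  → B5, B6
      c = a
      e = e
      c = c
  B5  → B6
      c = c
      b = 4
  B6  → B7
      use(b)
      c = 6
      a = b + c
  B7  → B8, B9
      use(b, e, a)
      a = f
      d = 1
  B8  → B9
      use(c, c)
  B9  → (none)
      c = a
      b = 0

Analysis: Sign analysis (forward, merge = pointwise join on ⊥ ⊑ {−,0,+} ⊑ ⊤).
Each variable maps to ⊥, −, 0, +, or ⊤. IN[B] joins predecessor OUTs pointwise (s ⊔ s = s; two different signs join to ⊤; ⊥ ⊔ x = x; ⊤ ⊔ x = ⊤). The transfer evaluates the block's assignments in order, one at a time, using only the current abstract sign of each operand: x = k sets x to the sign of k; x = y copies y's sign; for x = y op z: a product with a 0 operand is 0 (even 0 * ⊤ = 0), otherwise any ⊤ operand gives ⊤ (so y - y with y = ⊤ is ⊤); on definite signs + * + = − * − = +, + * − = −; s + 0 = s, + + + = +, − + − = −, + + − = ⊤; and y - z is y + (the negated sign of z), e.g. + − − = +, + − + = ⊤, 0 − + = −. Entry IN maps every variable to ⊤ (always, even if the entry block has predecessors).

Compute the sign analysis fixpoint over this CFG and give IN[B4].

Per-block solution:
  B0:  IN=(all ⊤)  OUT={e:-; rest ⊤}
  B1:  IN={e:-; rest ⊤}  OUT={c:-, e:-; rest ⊤}
  B2:  IN={c:-; rest ⊤}  OUT={c:-; rest ⊤}
  B3:  IN={c:-; rest ⊤}  OUT={a:+, c:-; rest ⊤}
  B4:  IN={a:+, c:-; rest ⊤}  OUT={a:+, c:+; rest ⊤}
  B5:  IN={a:+, c:+; rest ⊤}  OUT={a:+, b:+, c:+; rest ⊤}
  B6:  IN={a:+, c:+; rest ⊤}  OUT={c:+; rest ⊤}
  B7:  IN={c:+; rest ⊤}  OUT={c:+, d:+; rest ⊤}
  B8:  IN=(all ⊤)  OUT=(all ⊤)
  B9:  IN=(all ⊤)  OUT={b:0; rest ⊤}

Merge at B4: IN[B4] = OUT[B3] = {a: +, b: ⊤, c: -, d: ⊤, e: ⊤, f: ⊤}

Answer: {a: +, b: ⊤, c: -, d: ⊤, e: ⊤, f: ⊤}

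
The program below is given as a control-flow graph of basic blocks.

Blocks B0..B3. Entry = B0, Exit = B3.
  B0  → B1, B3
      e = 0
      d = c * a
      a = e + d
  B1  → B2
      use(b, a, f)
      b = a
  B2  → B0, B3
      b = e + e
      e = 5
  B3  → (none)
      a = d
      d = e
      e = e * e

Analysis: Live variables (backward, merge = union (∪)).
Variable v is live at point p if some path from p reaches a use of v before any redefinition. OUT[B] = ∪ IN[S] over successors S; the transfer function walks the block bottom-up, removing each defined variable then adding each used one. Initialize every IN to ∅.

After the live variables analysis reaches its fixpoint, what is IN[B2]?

Fixpoint table:
  B0:   IN={a, b, c, f}   OUT={a, b, c, d, e, f}
  B1:   IN={a, b, c, d, e, f}   OUT={a, c, d, e, f}
  B2:   IN={a, c, d, e, f}   OUT={a, b, c, d, e, f}
  B3:   IN={d, e}   OUT={}

Merge at B2: OUT[B2] = IN[B0] ⊔ IN[B3] = {a, b, c, d, e, f}
Applying B2's transfer function to that OUT value gives IN[B2] (row B2 above).

Answer: {a, c, d, e, f}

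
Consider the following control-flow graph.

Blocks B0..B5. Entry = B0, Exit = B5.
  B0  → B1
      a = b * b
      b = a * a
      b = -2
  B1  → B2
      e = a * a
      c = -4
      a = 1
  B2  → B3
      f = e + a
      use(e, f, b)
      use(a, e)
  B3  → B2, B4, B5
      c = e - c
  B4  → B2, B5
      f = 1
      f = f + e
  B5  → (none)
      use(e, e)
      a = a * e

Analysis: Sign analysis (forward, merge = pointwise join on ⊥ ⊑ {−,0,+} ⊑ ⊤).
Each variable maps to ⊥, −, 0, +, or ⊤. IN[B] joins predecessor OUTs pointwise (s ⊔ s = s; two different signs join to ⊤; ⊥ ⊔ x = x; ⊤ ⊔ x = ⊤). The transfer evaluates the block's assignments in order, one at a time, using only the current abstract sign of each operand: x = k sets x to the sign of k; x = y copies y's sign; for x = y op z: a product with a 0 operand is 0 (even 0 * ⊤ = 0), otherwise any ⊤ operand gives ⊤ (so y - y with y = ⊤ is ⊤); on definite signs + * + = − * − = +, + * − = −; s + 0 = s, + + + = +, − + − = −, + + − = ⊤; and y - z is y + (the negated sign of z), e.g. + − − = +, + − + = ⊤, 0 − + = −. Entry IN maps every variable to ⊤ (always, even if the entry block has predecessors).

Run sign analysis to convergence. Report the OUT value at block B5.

Per-block solution:
  B0: | IN=(all ⊤) | OUT={b:-; rest ⊤}
  B1: | IN={b:-; rest ⊤} | OUT={a:+, b:-, c:-; rest ⊤}
  B2: | IN={a:+, b:-; rest ⊤} | OUT={a:+, b:-; rest ⊤}
  B3: | IN={a:+, b:-; rest ⊤} | OUT={a:+, b:-; rest ⊤}
  B4: | IN={a:+, b:-; rest ⊤} | OUT={a:+, b:-; rest ⊤}
  B5: | IN={a:+, b:-; rest ⊤} | OUT={b:-; rest ⊤}

Merge at B5: IN[B5] = OUT[B3] ⊔ OUT[B4] = {a: +, b: -, c: ⊤, d: ⊤, e: ⊤, f: ⊤}
Applying B5's transfer function to that IN value gives OUT[B5] (row B5 above).

Answer: {a: ⊤, b: -, c: ⊤, d: ⊤, e: ⊤, f: ⊤}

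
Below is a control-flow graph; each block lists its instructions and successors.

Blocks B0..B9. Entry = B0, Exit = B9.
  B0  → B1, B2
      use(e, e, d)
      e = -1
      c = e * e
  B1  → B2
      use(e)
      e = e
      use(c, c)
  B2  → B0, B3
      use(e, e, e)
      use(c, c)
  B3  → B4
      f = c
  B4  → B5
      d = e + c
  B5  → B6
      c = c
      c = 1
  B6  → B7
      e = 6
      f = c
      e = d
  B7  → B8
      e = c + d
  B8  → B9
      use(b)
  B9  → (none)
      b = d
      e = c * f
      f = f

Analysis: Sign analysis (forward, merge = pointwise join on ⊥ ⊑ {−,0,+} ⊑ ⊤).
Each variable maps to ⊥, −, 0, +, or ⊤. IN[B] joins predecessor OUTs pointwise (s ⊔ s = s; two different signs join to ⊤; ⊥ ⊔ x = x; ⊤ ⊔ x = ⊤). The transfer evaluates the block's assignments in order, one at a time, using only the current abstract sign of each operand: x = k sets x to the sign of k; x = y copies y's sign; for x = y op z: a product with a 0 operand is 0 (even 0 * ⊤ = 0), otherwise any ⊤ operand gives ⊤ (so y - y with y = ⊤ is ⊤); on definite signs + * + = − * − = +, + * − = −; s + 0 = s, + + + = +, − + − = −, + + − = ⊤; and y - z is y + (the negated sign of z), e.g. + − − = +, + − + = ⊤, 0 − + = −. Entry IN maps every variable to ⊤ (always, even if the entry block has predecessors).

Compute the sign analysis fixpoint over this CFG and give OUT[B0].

Converged values:
  B0:   IN=(all ⊤)   OUT={c:+, e:-; rest ⊤}
  B1:   IN={c:+, e:-; rest ⊤}   OUT={c:+, e:-; rest ⊤}
  B2:   IN={c:+, e:-; rest ⊤}   OUT={c:+, e:-; rest ⊤}
  B3:   IN={c:+, e:-; rest ⊤}   OUT={c:+, e:-, f:+; rest ⊤}
  B4:   IN={c:+, e:-, f:+; rest ⊤}   OUT={c:+, e:-, f:+; rest ⊤}
  B5:   IN={c:+, e:-, f:+; rest ⊤}   OUT={c:+, e:-, f:+; rest ⊤}
  B6:   IN={c:+, e:-, f:+; rest ⊤}   OUT={c:+, f:+; rest ⊤}
  B7:   IN={c:+, f:+; rest ⊤}   OUT={c:+, f:+; rest ⊤}
  B8:   IN={c:+, f:+; rest ⊤}   OUT={c:+, f:+; rest ⊤}
  B9:   IN={c:+, f:+; rest ⊤}   OUT={c:+, e:+, f:+; rest ⊤}

Merge at B0 (entry node, so the boundary value (all ⊤) is joined with the incoming edge(s)): IN[B0] = (all ⊤) ⊔ OUT[B2] = {a: ⊤, b: ⊤, c: ⊤, d: ⊤, e: ⊤, f: ⊤}
Applying B0's transfer function to that IN value gives OUT[B0] (row B0 above).

Answer: {a: ⊤, b: ⊤, c: +, d: ⊤, e: -, f: ⊤}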